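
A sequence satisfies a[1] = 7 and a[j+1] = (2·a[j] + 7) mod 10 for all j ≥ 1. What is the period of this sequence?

Listing terms: a[1] = 7; a[2] = 1; a[3] = 9; a[4] = 5; a[5] = 7.
The sequence repeats with period 4.

4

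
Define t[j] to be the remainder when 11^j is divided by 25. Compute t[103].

6

Listing terms: t[0] = 1,  t[1] = 11,  t[2] = 21,  t[3] = 6,  t[4] = 16,  t[5] = 1.
The sequence repeats with period 5.
So t[103] = t[0 + ((103-0) mod 5)] = t[3] = 6.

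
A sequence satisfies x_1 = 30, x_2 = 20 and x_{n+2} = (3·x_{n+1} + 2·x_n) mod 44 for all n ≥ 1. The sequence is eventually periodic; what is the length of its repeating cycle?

Computing terms: x_1 = 30,  x_2 = 20,  x_3 = 32,  x_4 = 4,  x_5 = 32,  x_6 = 16,  x_7 = 24,  x_8 = 16,  x_9 = 8,  x_{10} = 12,  x_{11} = 8,  x_{12} = 4,  x_{13} = 28,  x_{14} = 4,  x_{15} = 24,  x_{16} = 36,  x_{17} = 24,  x_{18} = 12,  x_{19} = 40,  x_{20} = 12,  x_{21} = 28,  x_{22} = 20,  x_{23} = 28,  x_{24} = 36,  x_{25} = 32,  x_{26} = 36,  x_{27} = 40,  x_{28} = 16,  x_{29} = 40,  x_{30} = 20,  x_{31} = 8,  x_{32} = 20,  x_{33} = 32.
Since (x_{32}, x_{33}) = (x_2, x_3) = (20, 32) (two consecutive terms determine the rest), the sequence is eventually periodic: after a pre-period of length 1 it cycles with period 30.

30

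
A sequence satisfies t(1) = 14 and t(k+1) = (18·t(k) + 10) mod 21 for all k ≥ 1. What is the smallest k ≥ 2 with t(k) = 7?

4

We have t(1) = 14,  t(2) = 10,  t(3) = 1,  t(4) = 7,  t(5) = 10.
Since t(5) = t(2) = 10, the sequence is eventually periodic: after a pre-period of length 1 it cycles with period 3.
The value 7 first appears (with k ≥ 2) at t(4).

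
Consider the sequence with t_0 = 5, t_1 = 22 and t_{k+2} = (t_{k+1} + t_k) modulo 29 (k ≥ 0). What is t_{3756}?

18

Computing terms: t_0 = 5; t_1 = 22; t_2 = 27; t_3 = 20; t_4 = 18; t_5 = 9; t_6 = 27; t_7 = 7; t_8 = 5; t_9 = 12; t_{10} = 17; t_{11} = 0; t_{12} = 17; t_{13} = 17; t_{14} = 5; t_{15} = 22.
Since (t_{14}, t_{15}) = (t_0, t_1) = (5, 22) (two consecutive terms determine the rest), the sequence is periodic with period 14.
(3756 - 0) mod 14 = 4, so t_{3756} = t_4 = 18.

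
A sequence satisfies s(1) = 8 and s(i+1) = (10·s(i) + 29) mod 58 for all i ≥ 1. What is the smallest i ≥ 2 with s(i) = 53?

We have s(1) = 8,  s(2) = 51,  s(3) = 17,  s(4) = 25,  s(5) = 47,  s(6) = 35,  s(7) = 31,  s(8) = 49,  s(9) = 55,  s(10) = 57,  s(11) = 19,  s(12) = 45,  s(13) = 15,  s(14) = 5,  s(15) = 21,  s(16) = 7,  s(17) = 41,  s(18) = 33,  s(19) = 11,  s(20) = 23,  s(21) = 27,  s(22) = 9,  s(23) = 3,  s(24) = 1,  s(25) = 39,  s(26) = 13,  s(27) = 43,  s(28) = 53,  s(29) = 37,  s(30) = 51.
Since s(30) = s(2) = 51, the sequence is eventually periodic: after a pre-period of length 1 it cycles with period 28.
The value 53 first appears (with i ≥ 2) at s(28).

28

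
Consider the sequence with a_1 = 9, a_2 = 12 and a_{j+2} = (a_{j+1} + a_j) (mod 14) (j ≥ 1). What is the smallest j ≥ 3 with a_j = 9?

10

Computing terms: a_1 = 9; a_2 = 12; a_3 = 7; a_4 = 5; a_5 = 12; a_6 = 3; a_7 = 1; a_8 = 4; a_9 = 5; a_{10} = 9; a_{11} = 0; a_{12} = 9; a_{13} = 9; a_{14} = 4; a_{15} = 13; a_{16} = 3; a_{17} = 2; a_{18} = 5; a_{19} = 7; a_{20} = 12; a_{21} = 5; a_{22} = 3; a_{23} = 8; a_{24} = 11; a_{25} = 5; a_{26} = 2; a_{27} = 7; a_{28} = 9; a_{29} = 2; a_{30} = 11; a_{31} = 13; a_{32} = 10; a_{33} = 9; a_{34} = 5; a_{35} = 0; a_{36} = 5; a_{37} = 5; a_{38} = 10; a_{39} = 1; a_{40} = 11; a_{41} = 12; a_{42} = 9; a_{43} = 7; a_{44} = 2; a_{45} = 9; a_{46} = 11; a_{47} = 6; a_{48} = 3; a_{49} = 9; a_{50} = 12.
The sequence repeats with period 48.
The value 9 first appears (with j ≥ 3) at a_{10}.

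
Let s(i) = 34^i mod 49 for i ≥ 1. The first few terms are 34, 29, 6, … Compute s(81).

Listing terms: s(1) = 34, s(2) = 29, s(3) = 6, s(4) = 8, s(5) = 27, s(6) = 36, s(7) = 48, s(8) = 15, s(9) = 20, s(10) = 43, s(11) = 41, s(12) = 22, s(13) = 13, s(14) = 1, s(15) = 34.
The sequence repeats with period 14.
So s(81) = s(1 + ((81-1) mod 14)) = s(11) = 41.

41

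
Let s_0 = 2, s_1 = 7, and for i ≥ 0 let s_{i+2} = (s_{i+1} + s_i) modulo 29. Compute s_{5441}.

We have s_0 = 2, s_1 = 7, s_2 = 9, s_3 = 16, s_4 = 25, s_5 = 12, s_6 = 8, s_7 = 20, s_8 = 28, s_9 = 19, s_{10} = 18, s_{11} = 8, s_{12} = 26, s_{13} = 5, s_{14} = 2, s_{15} = 7.
The sequence repeats with period 14.
(5441 - 0) mod 14 = 9, so s_{5441} = s_9 = 19.

19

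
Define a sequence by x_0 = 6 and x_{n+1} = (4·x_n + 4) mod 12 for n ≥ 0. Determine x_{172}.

4

Listing terms: x_0 = 6, x_1 = 4, x_2 = 8, x_3 = 0, x_4 = 4.
Since x_4 = x_1 = 4, the sequence is eventually periodic: after a pre-period of length 1 it cycles with period 3.
For n ≥ 1, x_n depends only on (n - 1) mod 3. (172 - 1) mod 3 = 0, so x_{172} = x_1 = 4.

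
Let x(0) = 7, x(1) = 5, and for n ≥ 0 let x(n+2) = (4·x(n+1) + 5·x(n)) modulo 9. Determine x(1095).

Computing terms: x(0) = 7,  x(1) = 5,  x(2) = 1,  x(3) = 2,  x(4) = 4,  x(5) = 8,  x(6) = 7,  x(7) = 5.
The sequence repeats with period 6.
So x(1095) = x(0 + ((1095-0) mod 6)) = x(3) = 2.

2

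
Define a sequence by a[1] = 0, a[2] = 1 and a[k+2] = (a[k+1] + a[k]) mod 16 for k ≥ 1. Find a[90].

Computing terms: a[1] = 0,  a[2] = 1,  a[3] = 1,  a[4] = 2,  a[5] = 3,  a[6] = 5,  a[7] = 8,  a[8] = 13,  a[9] = 5,  a[10] = 2,  a[11] = 7,  a[12] = 9,  a[13] = 0,  a[14] = 9,  a[15] = 9,  a[16] = 2,  a[17] = 11,  a[18] = 13,  a[19] = 8,  a[20] = 5,  a[21] = 13,  a[22] = 2,  a[23] = 15,  a[24] = 1,  a[25] = 0,  a[26] = 1.
The sequence repeats with period 24.
(90 - 1) mod 24 = 17, so a[90] = a[18] = 13.

13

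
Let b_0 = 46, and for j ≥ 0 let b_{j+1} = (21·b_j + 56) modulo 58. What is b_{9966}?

44

Listing terms: b_0 = 46,  b_1 = 36,  b_2 = 0,  b_3 = 56,  b_4 = 14,  b_5 = 2,  b_6 = 40,  b_7 = 26,  b_8 = 22,  b_9 = 54,  b_{10} = 30,  b_{11} = 48,  b_{12} = 20,  b_{13} = 12,  b_{14} = 18,  b_{15} = 28,  b_{16} = 6,  b_{17} = 8,  b_{18} = 50,  b_{19} = 4,  b_{20} = 24,  b_{21} = 38,  b_{22} = 42,  b_{23} = 10,  b_{24} = 34,  b_{25} = 16,  b_{26} = 44,  b_{27} = 52,  b_{28} = 46.
The sequence repeats with period 28.
So b_{9966} = b_{0 + ((9966-0) mod 28)} = b_{26} = 44.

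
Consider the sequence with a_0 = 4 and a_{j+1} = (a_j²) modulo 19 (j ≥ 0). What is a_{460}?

6

We have a_0 = 4, a_1 = 16, a_2 = 9, a_3 = 5, a_4 = 6, a_5 = 17, a_6 = 4.
Since a_6 = a_0 = 4, the sequence is periodic with period 6.
So a_{460} = a_{0 + ((460-0) mod 6)} = a_4 = 6.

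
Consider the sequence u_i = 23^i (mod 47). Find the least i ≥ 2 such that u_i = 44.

We have u_1 = 23; u_2 = 12; u_3 = 41; u_4 = 3; u_5 = 22; u_6 = 36; u_7 = 29; u_8 = 9; u_9 = 19; u_{10} = 14; u_{11} = 40; u_{12} = 27; u_{13} = 10; u_{14} = 42; u_{15} = 26; u_{16} = 34; u_{17} = 30; u_{18} = 32; u_{19} = 31; u_{20} = 8; u_{21} = 43; u_{22} = 2; u_{23} = 46; u_{24} = 24; u_{25} = 35; u_{26} = 6; u_{27} = 44; u_{28} = 25; u_{29} = 11; u_{30} = 18; u_{31} = 38; u_{32} = 28; u_{33} = 33; u_{34} = 7; u_{35} = 20; u_{36} = 37; u_{37} = 5; u_{38} = 21; u_{39} = 13; u_{40} = 17; u_{41} = 15; u_{42} = 16; u_{43} = 39; u_{44} = 4; u_{45} = 45; u_{46} = 1; u_{47} = 23.
Since u_{47} = u_1 = 23, the sequence is periodic with period 46.
The value 44 first appears (with i ≥ 2) at u_{27}.

27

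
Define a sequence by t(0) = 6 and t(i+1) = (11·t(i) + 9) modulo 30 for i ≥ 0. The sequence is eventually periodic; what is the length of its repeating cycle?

Computing terms: t(0) = 6; t(1) = 15; t(2) = 24; t(3) = 3; t(4) = 12; t(5) = 21; t(6) = 0; t(7) = 9; t(8) = 18; t(9) = 27; t(10) = 6.
The sequence repeats with period 10.

10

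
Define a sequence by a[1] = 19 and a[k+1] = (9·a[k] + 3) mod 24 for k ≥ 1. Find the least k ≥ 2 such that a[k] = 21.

We have a[1] = 19, a[2] = 6, a[3] = 9, a[4] = 12, a[5] = 15, a[6] = 18, a[7] = 21, a[8] = 0, a[9] = 3, a[10] = 6.
Since a[10] = a[2] = 6, the sequence is eventually periodic: after a pre-period of length 1 it cycles with period 8.
The value 21 first appears (with k ≥ 2) at a[7].

7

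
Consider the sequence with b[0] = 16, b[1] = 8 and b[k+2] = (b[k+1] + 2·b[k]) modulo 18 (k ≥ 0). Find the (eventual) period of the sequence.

b[0] = 16; b[1] = 8; b[2] = 4; b[3] = 2; b[4] = 10; b[5] = 14; b[6] = 16; b[7] = 8.
Since (b[6], b[7]) = (b[0], b[1]) = (16, 8) (two consecutive terms determine the rest), the sequence is periodic with period 6.

6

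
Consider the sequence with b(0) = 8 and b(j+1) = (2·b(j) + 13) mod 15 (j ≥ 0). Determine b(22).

11

Computing terms: b(0) = 8; b(1) = 14; b(2) = 11; b(3) = 5; b(4) = 8.
Since b(4) = b(0) = 8, the sequence is periodic with period 4.
(22 - 0) mod 4 = 2, so b(22) = b(2) = 11.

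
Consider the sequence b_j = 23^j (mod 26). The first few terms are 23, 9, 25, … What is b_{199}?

23

b_1 = 23; b_2 = 9; b_3 = 25; b_4 = 3; b_5 = 17; b_6 = 1; b_7 = 23.
Since b_7 = b_1 = 23, the sequence is periodic with period 6.
So b_{199} = b_{1 + ((199-1) mod 6)} = b_1 = 23.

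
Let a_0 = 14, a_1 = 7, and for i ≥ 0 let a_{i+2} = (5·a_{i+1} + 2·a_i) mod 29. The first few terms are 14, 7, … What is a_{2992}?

a_0 = 14; a_1 = 7; a_2 = 5; a_3 = 10; a_4 = 2; a_5 = 1; a_6 = 9; a_7 = 18; a_8 = 21; a_9 = 25; a_{10} = 22; a_{11} = 15; a_{12} = 3; a_{13} = 16; a_{14} = 28; a_{15} = 27; a_{16} = 17; a_{17} = 23; a_{18} = 4; a_{19} = 8; a_{20} = 19; a_{21} = 24; a_{22} = 13; a_{23} = 26; a_{24} = 11; a_{25} = 20; a_{26} = 6; a_{27} = 12; a_{28} = 14; a_{29} = 7.
The sequence repeats with period 28.
So a_{2992} = a_{0 + ((2992-0) mod 28)} = a_{24} = 11.

11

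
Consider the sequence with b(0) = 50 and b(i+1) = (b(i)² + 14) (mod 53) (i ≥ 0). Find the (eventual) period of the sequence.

8

Computing terms: b(0) = 50, b(1) = 23, b(2) = 13, b(3) = 24, b(4) = 7, b(5) = 10, b(6) = 8, b(7) = 25, b(8) = 3, b(9) = 23.
Since b(9) = b(1) = 23, the sequence is eventually periodic: after a pre-period of length 1 it cycles with period 8.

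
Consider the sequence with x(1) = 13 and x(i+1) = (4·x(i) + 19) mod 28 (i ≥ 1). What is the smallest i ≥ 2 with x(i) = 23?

x(1) = 13,  x(2) = 15,  x(3) = 23,  x(4) = 27,  x(5) = 15.
Since x(5) = x(2) = 15, the sequence is eventually periodic: after a pre-period of length 1 it cycles with period 3.
The value 23 first appears (with i ≥ 2) at x(3).

3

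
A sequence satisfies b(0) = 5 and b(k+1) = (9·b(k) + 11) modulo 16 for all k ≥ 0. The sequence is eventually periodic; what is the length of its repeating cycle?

b(0) = 5, b(1) = 8, b(2) = 3, b(3) = 6, b(4) = 1, b(5) = 4, b(6) = 15, b(7) = 2, b(8) = 13, b(9) = 0, b(10) = 11, b(11) = 14, b(12) = 9, b(13) = 12, b(14) = 7, b(15) = 10, b(16) = 5.
The sequence repeats with period 16.

16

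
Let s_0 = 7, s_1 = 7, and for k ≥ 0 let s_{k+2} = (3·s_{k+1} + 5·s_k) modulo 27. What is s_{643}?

s_0 = 7,  s_1 = 7,  s_2 = 2,  s_3 = 14,  s_4 = 25,  s_5 = 10,  s_6 = 20,  s_7 = 2,  s_8 = 25,  s_9 = 4,  s_{10} = 2,  s_{11} = 26,  s_{12} = 7,  s_{13} = 16,  s_{14} = 2,  s_{15} = 5,  s_{16} = 25,  s_{17} = 19,  s_{18} = 20,  s_{19} = 20,  s_{20} = 25,  s_{21} = 13,  s_{22} = 2,  s_{23} = 17,  s_{24} = 7,  s_{25} = 25,  s_{26} = 2,  s_{27} = 23,  s_{28} = 25,  s_{29} = 1,  s_{30} = 20,  s_{31} = 11,  s_{32} = 25,  s_{33} = 22,  s_{34} = 2,  s_{35} = 8,  s_{36} = 7,  s_{37} = 7.
Since (s_{36}, s_{37}) = (s_0, s_1) = (7, 7) (two consecutive terms determine the rest), the sequence is periodic with period 36.
(643 - 0) mod 36 = 31, so s_{643} = s_{31} = 11.

11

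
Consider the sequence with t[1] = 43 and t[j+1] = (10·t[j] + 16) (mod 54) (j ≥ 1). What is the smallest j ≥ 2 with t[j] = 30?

Computing terms: t[1] = 43; t[2] = 14; t[3] = 48; t[4] = 10; t[5] = 8; t[6] = 42; t[7] = 4; t[8] = 2; t[9] = 36; t[10] = 52; t[11] = 50; t[12] = 30; t[13] = 46; t[14] = 44; t[15] = 24; t[16] = 40; t[17] = 38; t[18] = 18; t[19] = 34; t[20] = 32; t[21] = 12; t[22] = 28; t[23] = 26; t[24] = 6; t[25] = 22; t[26] = 20; t[27] = 0; t[28] = 16; t[29] = 14.
Since t[29] = t[2] = 14, the sequence is eventually periodic: after a pre-period of length 1 it cycles with period 27.
The value 30 first appears (with j ≥ 2) at t[12].

12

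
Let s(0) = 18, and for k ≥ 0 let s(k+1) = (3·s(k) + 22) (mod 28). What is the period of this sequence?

6

Computing terms: s(0) = 18; s(1) = 20; s(2) = 26; s(3) = 16; s(4) = 14; s(5) = 8; s(6) = 18.
Since s(6) = s(0) = 18, the sequence is periodic with period 6.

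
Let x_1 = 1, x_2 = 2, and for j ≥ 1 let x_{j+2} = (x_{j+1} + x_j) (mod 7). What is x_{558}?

Computing terms: x_1 = 1,  x_2 = 2,  x_3 = 3,  x_4 = 5,  x_5 = 1,  x_6 = 6,  x_7 = 0,  x_8 = 6,  x_9 = 6,  x_{10} = 5,  x_{11} = 4,  x_{12} = 2,  x_{13} = 6,  x_{14} = 1,  x_{15} = 0,  x_{16} = 1,  x_{17} = 1,  x_{18} = 2.
Since (x_{17}, x_{18}) = (x_1, x_2) = (1, 2) (two consecutive terms determine the rest), the sequence is periodic with period 16.
So x_{558} = x_{1 + ((558-1) mod 16)} = x_{14} = 1.

1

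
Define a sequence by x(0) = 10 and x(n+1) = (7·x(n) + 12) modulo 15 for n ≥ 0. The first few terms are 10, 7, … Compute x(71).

4

We have x(0) = 10, x(1) = 7, x(2) = 1, x(3) = 4, x(4) = 10.
The sequence repeats with period 4.
So x(71) = x(0 + ((71-0) mod 4)) = x(3) = 4.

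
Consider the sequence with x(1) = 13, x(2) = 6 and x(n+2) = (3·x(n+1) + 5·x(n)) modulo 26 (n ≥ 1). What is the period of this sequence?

Computing terms: x(1) = 13,  x(2) = 6,  x(3) = 5,  x(4) = 19,  x(5) = 4,  x(6) = 3,  x(7) = 3,  x(8) = 24,  x(9) = 9,  x(10) = 17,  x(11) = 18,  x(12) = 9,  x(13) = 13,  x(14) = 6.
The sequence repeats with period 12.

12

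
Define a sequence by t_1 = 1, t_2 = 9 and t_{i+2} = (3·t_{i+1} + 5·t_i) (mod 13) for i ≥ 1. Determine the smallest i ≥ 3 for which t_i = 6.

We have t_1 = 1; t_2 = 9; t_3 = 6; t_4 = 11; t_5 = 11; t_6 = 10; t_7 = 7; t_8 = 6; t_9 = 1; t_{10} = 7; t_{11} = 0; t_{12} = 9; t_{13} = 1; t_{14} = 9.
The sequence repeats with period 12.
The value 6 first appears (with i ≥ 3) at t_3.

3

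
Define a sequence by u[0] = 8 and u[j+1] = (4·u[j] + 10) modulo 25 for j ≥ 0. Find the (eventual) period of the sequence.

10

We have u[0] = 8; u[1] = 17; u[2] = 3; u[3] = 22; u[4] = 23; u[5] = 2; u[6] = 18; u[7] = 7; u[8] = 13; u[9] = 12; u[10] = 8.
The sequence repeats with period 10.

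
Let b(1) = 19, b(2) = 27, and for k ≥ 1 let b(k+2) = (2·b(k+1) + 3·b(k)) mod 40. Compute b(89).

b(1) = 19,  b(2) = 27,  b(3) = 31,  b(4) = 23,  b(5) = 19,  b(6) = 27.
Since (b(5), b(6)) = (b(1), b(2)) = (19, 27) (two consecutive terms determine the rest), the sequence is periodic with period 4.
(89 - 1) mod 4 = 0, so b(89) = b(1) = 19.

19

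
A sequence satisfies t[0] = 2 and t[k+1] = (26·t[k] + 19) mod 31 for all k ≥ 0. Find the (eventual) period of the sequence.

Listing terms: t[0] = 2; t[1] = 9; t[2] = 5; t[3] = 25; t[4] = 18; t[5] = 22; t[6] = 2.
The sequence repeats with period 6.

6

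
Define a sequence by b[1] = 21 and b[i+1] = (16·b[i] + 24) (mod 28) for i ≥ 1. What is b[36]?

16

We have b[1] = 21, b[2] = 24, b[3] = 16, b[4] = 0, b[5] = 24.
Since b[5] = b[2] = 24, the sequence is eventually periodic: after a pre-period of length 1 it cycles with period 3.
For i ≥ 2, b[i] depends only on (i - 2) mod 3. (36 - 2) mod 3 = 1, so b[36] = b[3] = 16.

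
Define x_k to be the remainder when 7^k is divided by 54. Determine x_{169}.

43

We have x_1 = 7; x_2 = 49; x_3 = 19; x_4 = 25; x_5 = 13; x_6 = 37; x_7 = 43; x_8 = 31; x_9 = 1; x_{10} = 7.
The sequence repeats with period 9.
So x_{169} = x_{1 + ((169-1) mod 9)} = x_7 = 43.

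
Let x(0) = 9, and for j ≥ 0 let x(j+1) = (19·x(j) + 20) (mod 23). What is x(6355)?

Computing terms: x(0) = 9,  x(1) = 7,  x(2) = 15,  x(3) = 6,  x(4) = 19,  x(5) = 13,  x(6) = 14,  x(7) = 10,  x(8) = 3,  x(9) = 8,  x(10) = 11,  x(11) = 22,  x(12) = 1,  x(13) = 16,  x(14) = 2,  x(15) = 12,  x(16) = 18,  x(17) = 17,  x(18) = 21,  x(19) = 5,  x(20) = 0,  x(21) = 20,  x(22) = 9.
Since x(22) = x(0) = 9, the sequence is periodic with period 22.
(6355 - 0) mod 22 = 19, so x(6355) = x(19) = 5.

5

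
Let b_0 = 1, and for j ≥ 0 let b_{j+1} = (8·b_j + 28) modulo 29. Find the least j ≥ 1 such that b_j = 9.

Listing terms: b_0 = 1; b_1 = 7; b_2 = 26; b_3 = 4; b_4 = 2; b_5 = 15; b_6 = 3; b_7 = 23; b_8 = 9; b_9 = 13; b_{10} = 16; b_{11} = 11; b_{12} = 0; b_{13} = 28; b_{14} = 20; b_{15} = 14; b_{16} = 24; b_{17} = 17; b_{18} = 19; b_{19} = 6; b_{20} = 18; b_{21} = 27; b_{22} = 12; b_{23} = 8; b_{24} = 5; b_{25} = 10; b_{26} = 21; b_{27} = 22; b_{28} = 1.
Since b_{28} = b_0 = 1, the sequence is periodic with period 28.
The value 9 first appears (with j ≥ 1) at b_8.

8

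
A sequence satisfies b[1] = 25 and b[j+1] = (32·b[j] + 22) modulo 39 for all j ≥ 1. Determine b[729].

37

Listing terms: b[1] = 25,  b[2] = 3,  b[3] = 1,  b[4] = 15,  b[5] = 34,  b[6] = 18,  b[7] = 13,  b[8] = 9,  b[9] = 37,  b[10] = 36,  b[11] = 4,  b[12] = 33,  b[13] = 25.
Since b[13] = b[1] = 25, the sequence is periodic with period 12.
So b[729] = b[1 + ((729-1) mod 12)] = b[9] = 37.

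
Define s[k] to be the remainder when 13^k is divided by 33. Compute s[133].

Computing terms: s[1] = 13, s[2] = 4, s[3] = 19, s[4] = 16, s[5] = 10, s[6] = 31, s[7] = 7, s[8] = 25, s[9] = 28, s[10] = 1, s[11] = 13.
The sequence repeats with period 10.
So s[133] = s[1 + ((133-1) mod 10)] = s[3] = 19.

19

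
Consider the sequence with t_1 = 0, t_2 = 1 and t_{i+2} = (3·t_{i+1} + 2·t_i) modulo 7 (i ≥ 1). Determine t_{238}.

t_1 = 0,  t_2 = 1,  t_3 = 3,  t_4 = 4,  t_5 = 4,  t_6 = 6,  t_7 = 5,  t_8 = 6,  t_9 = 0,  t_{10} = 5,  t_{11} = 1,  t_{12} = 6,  t_{13} = 6,  t_{14} = 2,  t_{15} = 4,  t_{16} = 2,  t_{17} = 0,  t_{18} = 4,  t_{19} = 5,  t_{20} = 2,  t_{21} = 2,  t_{22} = 3,  t_{23} = 6,  t_{24} = 3,  t_{25} = 0,  t_{26} = 6,  t_{27} = 4,  t_{28} = 3,  t_{29} = 3,  t_{30} = 1,  t_{31} = 2,  t_{32} = 1,  t_{33} = 0,  t_{34} = 2,  t_{35} = 6,  t_{36} = 1,  t_{37} = 1,  t_{38} = 5,  t_{39} = 3,  t_{40} = 5,  t_{41} = 0,  t_{42} = 3,  t_{43} = 2,  t_{44} = 5,  t_{45} = 5,  t_{46} = 4,  t_{47} = 1,  t_{48} = 4,  t_{49} = 0,  t_{50} = 1.
Since (t_{49}, t_{50}) = (t_1, t_2) = (0, 1) (two consecutive terms determine the rest), the sequence is periodic with period 48.
So t_{238} = t_{1 + ((238-1) mod 48)} = t_{46} = 4.

4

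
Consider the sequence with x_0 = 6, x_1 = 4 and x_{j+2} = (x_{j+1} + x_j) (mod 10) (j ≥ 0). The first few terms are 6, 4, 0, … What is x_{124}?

4

Listing terms: x_0 = 6, x_1 = 4, x_2 = 0, x_3 = 4, x_4 = 4, x_5 = 8, x_6 = 2, x_7 = 0, x_8 = 2, x_9 = 2, x_{10} = 4, x_{11} = 6, x_{12} = 0, x_{13} = 6, x_{14} = 6, x_{15} = 2, x_{16} = 8, x_{17} = 0, x_{18} = 8, x_{19} = 8, x_{20} = 6, x_{21} = 4.
The sequence repeats with period 20.
(124 - 0) mod 20 = 4, so x_{124} = x_4 = 4.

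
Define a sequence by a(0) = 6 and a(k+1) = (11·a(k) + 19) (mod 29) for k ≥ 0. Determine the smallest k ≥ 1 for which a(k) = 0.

Listing terms: a(0) = 6; a(1) = 27; a(2) = 26; a(3) = 15; a(4) = 10; a(5) = 13; a(6) = 17; a(7) = 3; a(8) = 23; a(9) = 11; a(10) = 24; a(11) = 22; a(12) = 0; a(13) = 19; a(14) = 25; a(15) = 4; a(16) = 5; a(17) = 16; a(18) = 21; a(19) = 18; a(20) = 14; a(21) = 28; a(22) = 8; a(23) = 20; a(24) = 7; a(25) = 9; a(26) = 2; a(27) = 12; a(28) = 6.
Since a(28) = a(0) = 6, the sequence is periodic with period 28.
The value 0 first appears (with k ≥ 1) at a(12).

12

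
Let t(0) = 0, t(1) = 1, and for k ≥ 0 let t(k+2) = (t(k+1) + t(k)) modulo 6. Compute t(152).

t(0) = 0,  t(1) = 1,  t(2) = 1,  t(3) = 2,  t(4) = 3,  t(5) = 5,  t(6) = 2,  t(7) = 1,  t(8) = 3,  t(9) = 4,  t(10) = 1,  t(11) = 5,  t(12) = 0,  t(13) = 5,  t(14) = 5,  t(15) = 4,  t(16) = 3,  t(17) = 1,  t(18) = 4,  t(19) = 5,  t(20) = 3,  t(21) = 2,  t(22) = 5,  t(23) = 1,  t(24) = 0,  t(25) = 1.
The sequence repeats with period 24.
So t(152) = t(0 + ((152-0) mod 24)) = t(8) = 3.

3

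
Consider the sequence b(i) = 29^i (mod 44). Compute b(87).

17

Listing terms: b(1) = 29; b(2) = 5; b(3) = 13; b(4) = 25; b(5) = 21; b(6) = 37; b(7) = 17; b(8) = 9; b(9) = 41; b(10) = 1; b(11) = 29.
The sequence repeats with period 10.
(87 - 1) mod 10 = 6, so b(87) = b(7) = 17.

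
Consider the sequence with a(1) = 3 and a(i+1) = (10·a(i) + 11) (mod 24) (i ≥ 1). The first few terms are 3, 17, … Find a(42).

13

a(1) = 3; a(2) = 17; a(3) = 13; a(4) = 21; a(5) = 5; a(6) = 13.
Since a(6) = a(3) = 13, the sequence is eventually periodic: after a pre-period of length 2 it cycles with period 3.
For i ≥ 3, a(i) depends only on (i - 3) mod 3. (42 - 3) mod 3 = 0, so a(42) = a(3) = 13.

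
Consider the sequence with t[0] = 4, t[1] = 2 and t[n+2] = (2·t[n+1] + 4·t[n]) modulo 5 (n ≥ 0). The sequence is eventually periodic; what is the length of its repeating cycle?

t[0] = 4; t[1] = 2; t[2] = 0; t[3] = 3; t[4] = 1; t[5] = 4; t[6] = 2.
Since (t[5], t[6]) = (t[0], t[1]) = (4, 2) (two consecutive terms determine the rest), the sequence is periodic with period 5.

5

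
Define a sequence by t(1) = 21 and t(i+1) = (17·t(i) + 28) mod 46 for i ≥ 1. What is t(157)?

Computing terms: t(1) = 21, t(2) = 17, t(3) = 41, t(4) = 35, t(5) = 25, t(6) = 39, t(7) = 1, t(8) = 45, t(9) = 11, t(10) = 31, t(11) = 3, t(12) = 33, t(13) = 37, t(14) = 13, t(15) = 19, t(16) = 29, t(17) = 15, t(18) = 7, t(19) = 9, t(20) = 43, t(21) = 23, t(22) = 5, t(23) = 21.
Since t(23) = t(1) = 21, the sequence is periodic with period 22.
So t(157) = t(1 + ((157-1) mod 22)) = t(3) = 41.

41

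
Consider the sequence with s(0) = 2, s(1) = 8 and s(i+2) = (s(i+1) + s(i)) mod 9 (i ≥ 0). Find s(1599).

0

We have s(0) = 2; s(1) = 8; s(2) = 1; s(3) = 0; s(4) = 1; s(5) = 1; s(6) = 2; s(7) = 3; s(8) = 5; s(9) = 8; s(10) = 4; s(11) = 3; s(12) = 7; s(13) = 1; s(14) = 8; s(15) = 0; s(16) = 8; s(17) = 8; s(18) = 7; s(19) = 6; s(20) = 4; s(21) = 1; s(22) = 5; s(23) = 6; s(24) = 2; s(25) = 8.
The sequence repeats with period 24.
(1599 - 0) mod 24 = 15, so s(1599) = s(15) = 0.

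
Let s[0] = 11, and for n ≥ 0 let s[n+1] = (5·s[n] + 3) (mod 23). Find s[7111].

s[0] = 11,  s[1] = 12,  s[2] = 17,  s[3] = 19,  s[4] = 6,  s[5] = 10,  s[6] = 7,  s[7] = 15,  s[8] = 9,  s[9] = 2,  s[10] = 13,  s[11] = 22,  s[12] = 21,  s[13] = 16,  s[14] = 14,  s[15] = 4,  s[16] = 0,  s[17] = 3,  s[18] = 18,  s[19] = 1,  s[20] = 8,  s[21] = 20,  s[22] = 11.
Since s[22] = s[0] = 11, the sequence is periodic with period 22.
So s[7111] = s[0 + ((7111-0) mod 22)] = s[5] = 10.

10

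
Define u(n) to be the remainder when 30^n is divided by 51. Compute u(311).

21

u(1) = 30, u(2) = 33, u(3) = 21, u(4) = 18, u(5) = 30.
Since u(5) = u(1) = 30, the sequence is periodic with period 4.
So u(311) = u(1 + ((311-1) mod 4)) = u(3) = 21.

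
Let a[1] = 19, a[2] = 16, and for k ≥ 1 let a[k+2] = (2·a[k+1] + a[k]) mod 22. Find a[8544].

0

a[1] = 19, a[2] = 16, a[3] = 7, a[4] = 8, a[5] = 1, a[6] = 10, a[7] = 21, a[8] = 8, a[9] = 15, a[10] = 16, a[11] = 3, a[12] = 0, a[13] = 3, a[14] = 6, a[15] = 15, a[16] = 14, a[17] = 21, a[18] = 12, a[19] = 1, a[20] = 14, a[21] = 7, a[22] = 6, a[23] = 19, a[24] = 0, a[25] = 19, a[26] = 16.
Since (a[25], a[26]) = (a[1], a[2]) = (19, 16) (two consecutive terms determine the rest), the sequence is periodic with period 24.
(8544 - 1) mod 24 = 23, so a[8544] = a[24] = 0.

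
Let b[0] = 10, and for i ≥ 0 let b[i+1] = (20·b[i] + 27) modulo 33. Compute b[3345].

We have b[0] = 10,  b[1] = 29,  b[2] = 13,  b[3] = 23,  b[4] = 25,  b[5] = 32,  b[6] = 7,  b[7] = 2,  b[8] = 1,  b[9] = 14,  b[10] = 10.
The sequence repeats with period 10.
So b[3345] = b[0 + ((3345-0) mod 10)] = b[5] = 32.

32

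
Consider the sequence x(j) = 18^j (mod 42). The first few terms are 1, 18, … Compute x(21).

36

Computing terms: x(0) = 1, x(1) = 18, x(2) = 30, x(3) = 36, x(4) = 18.
Since x(4) = x(1) = 18, the sequence is eventually periodic: after a pre-period of length 1 it cycles with period 3.
For j ≥ 1, x(j) depends only on (j - 1) mod 3. (21 - 1) mod 3 = 2, so x(21) = x(3) = 36.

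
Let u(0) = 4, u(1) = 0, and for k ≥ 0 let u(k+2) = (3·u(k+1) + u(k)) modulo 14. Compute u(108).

Listing terms: u(0) = 4, u(1) = 0, u(2) = 4, u(3) = 12, u(4) = 12, u(5) = 6, u(6) = 2, u(7) = 12, u(8) = 10, u(9) = 0, u(10) = 10, u(11) = 2, u(12) = 2, u(13) = 8, u(14) = 12, u(15) = 2, u(16) = 4, u(17) = 0.
Since (u(16), u(17)) = (u(0), u(1)) = (4, 0) (two consecutive terms determine the rest), the sequence is periodic with period 16.
(108 - 0) mod 16 = 12, so u(108) = u(12) = 2.

2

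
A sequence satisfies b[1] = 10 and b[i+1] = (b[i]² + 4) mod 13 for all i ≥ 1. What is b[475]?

Listing terms: b[1] = 10, b[2] = 0, b[3] = 4, b[4] = 7, b[5] = 1, b[6] = 5, b[7] = 3, b[8] = 0.
Since b[8] = b[2] = 0, the sequence is eventually periodic: after a pre-period of length 1 it cycles with period 6.
For i ≥ 2, b[i] depends only on (i - 2) mod 6. (475 - 2) mod 6 = 5, so b[475] = b[7] = 3.

3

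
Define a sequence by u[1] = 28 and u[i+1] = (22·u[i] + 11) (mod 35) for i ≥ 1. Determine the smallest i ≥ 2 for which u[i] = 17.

We have u[1] = 28,  u[2] = 32,  u[3] = 15,  u[4] = 26,  u[5] = 23,  u[6] = 27,  u[7] = 10,  u[8] = 21,  u[9] = 18,  u[10] = 22,  u[11] = 5,  u[12] = 16,  u[13] = 13,  u[14] = 17,  u[15] = 0,  u[16] = 11,  u[17] = 8,  u[18] = 12,  u[19] = 30,  u[20] = 6,  u[21] = 3,  u[22] = 7,  u[23] = 25,  u[24] = 1,  u[25] = 33,  u[26] = 2,  u[27] = 20,  u[28] = 31,  u[29] = 28.
Since u[29] = u[1] = 28, the sequence is periodic with period 28.
The value 17 first appears (with i ≥ 2) at u[14].

14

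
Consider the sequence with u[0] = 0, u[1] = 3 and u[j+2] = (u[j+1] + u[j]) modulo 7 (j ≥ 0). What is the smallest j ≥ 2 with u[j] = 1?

5

We have u[0] = 0,  u[1] = 3,  u[2] = 3,  u[3] = 6,  u[4] = 2,  u[5] = 1,  u[6] = 3,  u[7] = 4,  u[8] = 0,  u[9] = 4,  u[10] = 4,  u[11] = 1,  u[12] = 5,  u[13] = 6,  u[14] = 4,  u[15] = 3,  u[16] = 0,  u[17] = 3.
Since (u[16], u[17]) = (u[0], u[1]) = (0, 3) (two consecutive terms determine the rest), the sequence is periodic with period 16.
The value 1 first appears (with j ≥ 2) at u[5].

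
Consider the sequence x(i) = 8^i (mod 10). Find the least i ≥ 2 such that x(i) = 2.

3

We have x(1) = 8; x(2) = 4; x(3) = 2; x(4) = 6; x(5) = 8.
The sequence repeats with period 4.
The value 2 first appears (with i ≥ 2) at x(3).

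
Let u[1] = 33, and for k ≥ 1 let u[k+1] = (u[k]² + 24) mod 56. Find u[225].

17

Computing terms: u[1] = 33, u[2] = 49, u[3] = 17, u[4] = 33.
Since u[4] = u[1] = 33, the sequence is periodic with period 3.
So u[225] = u[1 + ((225-1) mod 3)] = u[3] = 17.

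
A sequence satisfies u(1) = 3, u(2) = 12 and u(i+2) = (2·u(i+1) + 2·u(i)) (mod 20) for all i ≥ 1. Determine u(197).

Listing terms: u(1) = 3, u(2) = 12, u(3) = 10, u(4) = 4, u(5) = 8, u(6) = 4, u(7) = 4, u(8) = 16, u(9) = 0, u(10) = 12, u(11) = 4, u(12) = 12, u(13) = 12, u(14) = 8, u(15) = 0, u(16) = 16, u(17) = 12, u(18) = 16, u(19) = 16, u(20) = 4, u(21) = 0, u(22) = 8, u(23) = 16, u(24) = 8, u(25) = 8, u(26) = 12, u(27) = 0, u(28) = 4, u(29) = 8.
Since (u(28), u(29)) = (u(4), u(5)) = (4, 8) (two consecutive terms determine the rest), the sequence is eventually periodic: after a pre-period of length 3 it cycles with period 24.
For i ≥ 4, u(i) depends only on (i - 4) mod 24. (197 - 4) mod 24 = 1, so u(197) = u(5) = 8.

8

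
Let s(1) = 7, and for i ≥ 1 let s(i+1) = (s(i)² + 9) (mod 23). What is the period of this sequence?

3

We have s(1) = 7, s(2) = 12, s(3) = 15, s(4) = 4, s(5) = 2, s(6) = 13, s(7) = 17, s(8) = 22, s(9) = 10, s(10) = 17.
Since s(10) = s(7) = 17, the sequence is eventually periodic: after a pre-period of length 6 it cycles with period 3.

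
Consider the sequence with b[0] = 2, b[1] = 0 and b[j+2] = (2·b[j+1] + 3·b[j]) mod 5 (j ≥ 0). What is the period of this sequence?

4

Computing terms: b[0] = 2; b[1] = 0; b[2] = 1; b[3] = 2; b[4] = 2; b[5] = 0.
Since (b[4], b[5]) = (b[0], b[1]) = (2, 0) (two consecutive terms determine the rest), the sequence is periodic with period 4.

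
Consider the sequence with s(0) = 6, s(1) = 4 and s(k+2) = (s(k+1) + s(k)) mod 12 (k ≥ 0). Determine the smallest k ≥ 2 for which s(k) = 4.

Computing terms: s(0) = 6,  s(1) = 4,  s(2) = 10,  s(3) = 2,  s(4) = 0,  s(5) = 2,  s(6) = 2,  s(7) = 4,  s(8) = 6,  s(9) = 10,  s(10) = 4,  s(11) = 2,  s(12) = 6,  s(13) = 8,  s(14) = 2,  s(15) = 10,  s(16) = 0,  s(17) = 10,  s(18) = 10,  s(19) = 8,  s(20) = 6,  s(21) = 2,  s(22) = 8,  s(23) = 10,  s(24) = 6,  s(25) = 4.
The sequence repeats with period 24.
The value 4 first appears (with k ≥ 2) at s(7).

7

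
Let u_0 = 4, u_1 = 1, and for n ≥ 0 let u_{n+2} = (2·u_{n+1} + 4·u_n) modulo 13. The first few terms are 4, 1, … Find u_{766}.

We have u_0 = 4; u_1 = 1; u_2 = 5; u_3 = 1; u_4 = 9; u_5 = 9; u_6 = 2; u_7 = 1; u_8 = 10; u_9 = 11; u_{10} = 10; u_{11} = 12; u_{12} = 12; u_{13} = 7; u_{14} = 10; u_{15} = 9; u_{16} = 6; u_{17} = 9; u_{18} = 3; u_{19} = 3; u_{20} = 5; u_{21} = 9; u_{22} = 12; u_{23} = 8; u_{24} = 12; u_{25} = 4; u_{26} = 4; u_{27} = 11; u_{28} = 12; u_{29} = 3; u_{30} = 2; u_{31} = 3; u_{32} = 1; u_{33} = 1; u_{34} = 6; u_{35} = 3; u_{36} = 4; u_{37} = 7; u_{38} = 4; u_{39} = 10; u_{40} = 10; u_{41} = 8; u_{42} = 4; u_{43} = 1.
The sequence repeats with period 42.
(766 - 0) mod 42 = 10, so u_{766} = u_{10} = 10.

10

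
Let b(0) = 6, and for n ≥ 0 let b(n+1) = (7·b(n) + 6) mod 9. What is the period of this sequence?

Computing terms: b(0) = 6,  b(1) = 3,  b(2) = 0,  b(3) = 6.
The sequence repeats with period 3.

3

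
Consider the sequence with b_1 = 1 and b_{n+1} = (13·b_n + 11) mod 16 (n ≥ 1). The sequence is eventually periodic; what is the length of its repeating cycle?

16

Listing terms: b_1 = 1; b_2 = 8; b_3 = 3; b_4 = 2; b_5 = 5; b_6 = 12; b_7 = 7; b_8 = 6; b_9 = 9; b_{10} = 0; b_{11} = 11; b_{12} = 10; b_{13} = 13; b_{14} = 4; b_{15} = 15; b_{16} = 14; b_{17} = 1.
Since b_{17} = b_1 = 1, the sequence is periodic with period 16.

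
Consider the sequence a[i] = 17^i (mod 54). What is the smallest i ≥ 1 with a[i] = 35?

Computing terms: a[0] = 1, a[1] = 17, a[2] = 19, a[3] = 53, a[4] = 37, a[5] = 35, a[6] = 1.
Since a[6] = a[0] = 1, the sequence is periodic with period 6.
The value 35 first appears (with i ≥ 1) at a[5].

5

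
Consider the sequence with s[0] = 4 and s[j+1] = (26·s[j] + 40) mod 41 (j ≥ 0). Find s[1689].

28

We have s[0] = 4, s[1] = 21, s[2] = 12, s[3] = 24, s[4] = 8, s[5] = 2, s[6] = 10, s[7] = 13, s[8] = 9, s[9] = 28, s[10] = 30, s[11] = 0, s[12] = 40, s[13] = 14, s[14] = 35, s[15] = 7, s[16] = 17, s[17] = 31, s[18] = 26, s[19] = 19, s[20] = 1, s[21] = 25, s[22] = 34, s[23] = 22, s[24] = 38, s[25] = 3, s[26] = 36, s[27] = 33, s[28] = 37, s[29] = 18, s[30] = 16, s[31] = 5, s[32] = 6, s[33] = 32, s[34] = 11, s[35] = 39, s[36] = 29, s[37] = 15, s[38] = 20, s[39] = 27, s[40] = 4.
The sequence repeats with period 40.
(1689 - 0) mod 40 = 9, so s[1689] = s[9] = 28.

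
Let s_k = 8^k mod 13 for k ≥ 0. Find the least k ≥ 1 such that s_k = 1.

Listing terms: s_0 = 1,  s_1 = 8,  s_2 = 12,  s_3 = 5,  s_4 = 1.
Since s_4 = s_0 = 1, the sequence is periodic with period 4.
The value 1 next appears (with k ≥ 1) at s_4.

4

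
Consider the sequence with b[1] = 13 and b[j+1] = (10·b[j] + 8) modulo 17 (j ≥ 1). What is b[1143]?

7

b[1] = 13; b[2] = 2; b[3] = 11; b[4] = 16; b[5] = 15; b[6] = 5; b[7] = 7; b[8] = 10; b[9] = 6; b[10] = 0; b[11] = 8; b[12] = 3; b[13] = 4; b[14] = 14; b[15] = 12; b[16] = 9; b[17] = 13.
The sequence repeats with period 16.
So b[1143] = b[1 + ((1143-1) mod 16)] = b[7] = 7.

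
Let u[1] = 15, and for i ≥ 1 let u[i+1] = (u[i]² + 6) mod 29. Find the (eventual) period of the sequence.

4

u[1] = 15; u[2] = 28; u[3] = 7; u[4] = 26; u[5] = 15.
The sequence repeats with period 4.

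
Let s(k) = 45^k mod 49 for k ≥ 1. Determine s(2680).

Computing terms: s(1) = 45, s(2) = 16, s(3) = 34, s(4) = 11, s(5) = 5, s(6) = 29, s(7) = 31, s(8) = 23, s(9) = 6, s(10) = 25, s(11) = 47, s(12) = 8, s(13) = 17, s(14) = 30, s(15) = 27, s(16) = 39, s(17) = 40, s(18) = 36, s(19) = 3, s(20) = 37, s(21) = 48, s(22) = 4, s(23) = 33, s(24) = 15, s(25) = 38, s(26) = 44, s(27) = 20, s(28) = 18, s(29) = 26, s(30) = 43, s(31) = 24, s(32) = 2, s(33) = 41, s(34) = 32, s(35) = 19, s(36) = 22, s(37) = 10, s(38) = 9, s(39) = 13, s(40) = 46, s(41) = 12, s(42) = 1, s(43) = 45.
The sequence repeats with period 42.
So s(2680) = s(1 + ((2680-1) mod 42)) = s(34) = 32.

32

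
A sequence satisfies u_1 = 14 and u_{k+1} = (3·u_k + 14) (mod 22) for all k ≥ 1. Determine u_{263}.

Computing terms: u_1 = 14, u_2 = 12, u_3 = 6, u_4 = 10, u_5 = 0, u_6 = 14.
Since u_6 = u_1 = 14, the sequence is periodic with period 5.
So u_{263} = u_{1 + ((263-1) mod 5)} = u_3 = 6.

6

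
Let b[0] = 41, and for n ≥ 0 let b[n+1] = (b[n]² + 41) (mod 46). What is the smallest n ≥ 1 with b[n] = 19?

We have b[0] = 41; b[1] = 20; b[2] = 27; b[3] = 34; b[4] = 1; b[5] = 42; b[6] = 11; b[7] = 24; b[8] = 19; b[9] = 34.
Since b[9] = b[3] = 34, the sequence is eventually periodic: after a pre-period of length 3 it cycles with period 6.
The value 19 first appears (with n ≥ 1) at b[8].

8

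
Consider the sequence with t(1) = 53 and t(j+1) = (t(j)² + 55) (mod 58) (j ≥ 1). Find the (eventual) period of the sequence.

Computing terms: t(1) = 53,  t(2) = 22,  t(3) = 17,  t(4) = 54,  t(5) = 13,  t(6) = 50,  t(7) = 3,  t(8) = 6,  t(9) = 33,  t(10) = 42,  t(11) = 21,  t(12) = 32,  t(13) = 35,  t(14) = 4,  t(15) = 13.
Since t(15) = t(5) = 13, the sequence is eventually periodic: after a pre-period of length 4 it cycles with period 10.

10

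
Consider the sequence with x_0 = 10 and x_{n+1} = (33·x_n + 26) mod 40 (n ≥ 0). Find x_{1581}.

36

x_0 = 10, x_1 = 36, x_2 = 14, x_3 = 8, x_4 = 10.
The sequence repeats with period 4.
So x_{1581} = x_{0 + ((1581-0) mod 4)} = x_1 = 36.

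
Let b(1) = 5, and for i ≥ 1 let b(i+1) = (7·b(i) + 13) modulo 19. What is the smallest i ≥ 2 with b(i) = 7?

We have b(1) = 5,  b(2) = 10,  b(3) = 7,  b(4) = 5.
The sequence repeats with period 3.
The value 7 first appears (with i ≥ 2) at b(3).

3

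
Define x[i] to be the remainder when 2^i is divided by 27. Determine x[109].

2

Computing terms: x[1] = 2, x[2] = 4, x[3] = 8, x[4] = 16, x[5] = 5, x[6] = 10, x[7] = 20, x[8] = 13, x[9] = 26, x[10] = 25, x[11] = 23, x[12] = 19, x[13] = 11, x[14] = 22, x[15] = 17, x[16] = 7, x[17] = 14, x[18] = 1, x[19] = 2.
The sequence repeats with period 18.
(109 - 1) mod 18 = 0, so x[109] = x[1] = 2.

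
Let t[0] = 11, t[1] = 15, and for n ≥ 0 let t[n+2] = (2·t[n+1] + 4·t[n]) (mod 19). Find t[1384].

Listing terms: t[0] = 11, t[1] = 15, t[2] = 17, t[3] = 18, t[4] = 9, t[5] = 14, t[6] = 7, t[7] = 13, t[8] = 16, t[9] = 8, t[10] = 4, t[11] = 2, t[12] = 1, t[13] = 10, t[14] = 5, t[15] = 12, t[16] = 6, t[17] = 3, t[18] = 11, t[19] = 15.
The sequence repeats with period 18.
So t[1384] = t[0 + ((1384-0) mod 18)] = t[16] = 6.

6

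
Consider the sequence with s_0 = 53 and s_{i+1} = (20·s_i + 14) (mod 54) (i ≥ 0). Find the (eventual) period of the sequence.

18

Listing terms: s_0 = 53, s_1 = 48, s_2 = 2, s_3 = 0, s_4 = 14, s_5 = 24, s_6 = 8, s_7 = 12, s_8 = 38, s_9 = 18, s_{10} = 50, s_{11} = 42, s_{12} = 44, s_{13} = 30, s_{14} = 20, s_{15} = 36, s_{16} = 32, s_{17} = 6, s_{18} = 26, s_{19} = 48.
Since s_{19} = s_1 = 48, the sequence is eventually periodic: after a pre-period of length 1 it cycles with period 18.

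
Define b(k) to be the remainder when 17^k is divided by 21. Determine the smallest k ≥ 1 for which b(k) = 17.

1

Listing terms: b(0) = 1; b(1) = 17; b(2) = 16; b(3) = 20; b(4) = 4; b(5) = 5; b(6) = 1.
The sequence repeats with period 6.
The value 17 first appears (with k ≥ 1) at b(1).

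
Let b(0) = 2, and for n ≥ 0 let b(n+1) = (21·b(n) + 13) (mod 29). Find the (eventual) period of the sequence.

28

Listing terms: b(0) = 2; b(1) = 26; b(2) = 8; b(3) = 7; b(4) = 15; b(5) = 9; b(6) = 28; b(7) = 21; b(8) = 19; b(9) = 6; b(10) = 23; b(11) = 3; b(12) = 18; b(13) = 14; b(14) = 17; b(15) = 22; b(16) = 11; b(17) = 12; b(18) = 4; b(19) = 10; b(20) = 20; b(21) = 27; b(22) = 0; b(23) = 13; b(24) = 25; b(25) = 16; b(26) = 1; b(27) = 5; b(28) = 2.
The sequence repeats with period 28.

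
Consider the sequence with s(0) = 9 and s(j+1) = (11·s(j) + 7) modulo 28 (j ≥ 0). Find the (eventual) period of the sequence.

Computing terms: s(0) = 9; s(1) = 22; s(2) = 25; s(3) = 2; s(4) = 1; s(5) = 18; s(6) = 9.
The sequence repeats with period 6.

6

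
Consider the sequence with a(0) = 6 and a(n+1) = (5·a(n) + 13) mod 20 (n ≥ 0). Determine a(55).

13

We have a(0) = 6,  a(1) = 3,  a(2) = 8,  a(3) = 13,  a(4) = 18,  a(5) = 3.
Since a(5) = a(1) = 3, the sequence is eventually periodic: after a pre-period of length 1 it cycles with period 4.
For n ≥ 1, a(n) depends only on (n - 1) mod 4. (55 - 1) mod 4 = 2, so a(55) = a(3) = 13.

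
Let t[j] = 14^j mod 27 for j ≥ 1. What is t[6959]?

We have t[1] = 14,  t[2] = 7,  t[3] = 17,  t[4] = 22,  t[5] = 11,  t[6] = 19,  t[7] = 23,  t[8] = 25,  t[9] = 26,  t[10] = 13,  t[11] = 20,  t[12] = 10,  t[13] = 5,  t[14] = 16,  t[15] = 8,  t[16] = 4,  t[17] = 2,  t[18] = 1,  t[19] = 14.
The sequence repeats with period 18.
(6959 - 1) mod 18 = 10, so t[6959] = t[11] = 20.

20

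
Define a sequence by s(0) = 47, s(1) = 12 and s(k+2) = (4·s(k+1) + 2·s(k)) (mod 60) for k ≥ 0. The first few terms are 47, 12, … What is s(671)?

s(0) = 47,  s(1) = 12,  s(2) = 22,  s(3) = 52,  s(4) = 12,  s(5) = 32,  s(6) = 32,  s(7) = 12,  s(8) = 52,  s(9) = 52,  s(10) = 12.
Since (s(9), s(10)) = (s(3), s(4)) = (52, 12) (two consecutive terms determine the rest), the sequence is eventually periodic: after a pre-period of length 3 it cycles with period 6.
For k ≥ 3, s(k) depends only on (k - 3) mod 6. (671 - 3) mod 6 = 2, so s(671) = s(5) = 32.

32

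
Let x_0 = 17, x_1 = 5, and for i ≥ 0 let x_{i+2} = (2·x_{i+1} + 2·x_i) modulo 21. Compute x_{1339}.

14

x_0 = 17, x_1 = 5, x_2 = 2, x_3 = 14, x_4 = 11, x_5 = 8, x_6 = 17, x_7 = 8, x_8 = 8, x_9 = 11, x_{10} = 17, x_{11} = 14, x_{12} = 20, x_{13} = 5, x_{14} = 8, x_{15} = 5, x_{16} = 5, x_{17} = 20, x_{18} = 8, x_{19} = 14, x_{20} = 2, x_{21} = 11, x_{22} = 5, x_{23} = 11, x_{24} = 11, x_{25} = 2, x_{26} = 5, x_{27} = 14, x_{28} = 17, x_{29} = 20, x_{30} = 11, x_{31} = 20, x_{32} = 20, x_{33} = 17, x_{34} = 11, x_{35} = 14, x_{36} = 8, x_{37} = 2, x_{38} = 20, x_{39} = 2, x_{40} = 2, x_{41} = 8, x_{42} = 20, x_{43} = 14, x_{44} = 5, x_{45} = 17, x_{46} = 2, x_{47} = 17, x_{48} = 17, x_{49} = 5.
Since (x_{48}, x_{49}) = (x_0, x_1) = (17, 5) (two consecutive terms determine the rest), the sequence is periodic with period 48.
(1339 - 0) mod 48 = 43, so x_{1339} = x_{43} = 14.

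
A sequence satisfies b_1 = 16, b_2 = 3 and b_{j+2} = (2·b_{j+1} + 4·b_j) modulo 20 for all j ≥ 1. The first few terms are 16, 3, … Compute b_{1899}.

Computing terms: b_1 = 16, b_2 = 3, b_3 = 10, b_4 = 12, b_5 = 4, b_6 = 16, b_7 = 8, b_8 = 0, b_9 = 12, b_{10} = 4.
Since (b_9, b_{10}) = (b_4, b_5) = (12, 4) (two consecutive terms determine the rest), the sequence is eventually periodic: after a pre-period of length 3 it cycles with period 5.
For j ≥ 4, b_j depends only on (j - 4) mod 5. (1899 - 4) mod 5 = 0, so b_{1899} = b_4 = 12.

12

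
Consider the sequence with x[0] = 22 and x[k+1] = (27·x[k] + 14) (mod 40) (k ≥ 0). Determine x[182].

30

Listing terms: x[0] = 22; x[1] = 8; x[2] = 30; x[3] = 24; x[4] = 22.
Since x[4] = x[0] = 22, the sequence is periodic with period 4.
(182 - 0) mod 4 = 2, so x[182] = x[2] = 30.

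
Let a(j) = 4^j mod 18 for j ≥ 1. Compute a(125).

16

We have a(1) = 4, a(2) = 16, a(3) = 10, a(4) = 4.
The sequence repeats with period 3.
(125 - 1) mod 3 = 1, so a(125) = a(2) = 16.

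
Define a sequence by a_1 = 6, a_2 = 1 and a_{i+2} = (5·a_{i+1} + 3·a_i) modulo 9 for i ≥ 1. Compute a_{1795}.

We have a_1 = 6, a_2 = 1, a_3 = 5, a_4 = 1, a_5 = 2, a_6 = 4, a_7 = 8, a_8 = 7, a_9 = 5, a_{10} = 1.
Since (a_9, a_{10}) = (a_3, a_4) = (5, 1) (two consecutive terms determine the rest), the sequence is eventually periodic: after a pre-period of length 2 it cycles with period 6.
For i ≥ 3, a_i depends only on (i - 3) mod 6. (1795 - 3) mod 6 = 4, so a_{1795} = a_7 = 8.

8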